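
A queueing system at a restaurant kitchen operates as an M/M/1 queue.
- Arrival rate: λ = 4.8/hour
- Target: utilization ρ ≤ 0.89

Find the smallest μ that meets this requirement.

ρ = λ/μ, so μ = λ/ρ
μ ≥ 4.8/0.89 = 5.3933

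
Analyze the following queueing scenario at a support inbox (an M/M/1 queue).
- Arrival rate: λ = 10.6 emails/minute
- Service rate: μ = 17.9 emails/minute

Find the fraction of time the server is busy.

Server utilization: ρ = λ/μ
ρ = 10.6/17.9 = 0.5922
The server is busy 59.22% of the time.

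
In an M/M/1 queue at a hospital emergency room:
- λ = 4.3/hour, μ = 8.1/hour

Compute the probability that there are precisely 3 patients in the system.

ρ = λ/μ = 4.3/8.1 = 0.5309
P(n) = (1-ρ)ρⁿ
P(3) = (1-0.5309) × 0.5309^3
P(3) = 0.469100 × 0.149637
P(3) = 0.07019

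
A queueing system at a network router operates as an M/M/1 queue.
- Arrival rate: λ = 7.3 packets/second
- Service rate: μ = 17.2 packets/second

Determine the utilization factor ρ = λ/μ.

Server utilization: ρ = λ/μ
ρ = 7.3/17.2 = 0.4244
The server is busy 42.44% of the time.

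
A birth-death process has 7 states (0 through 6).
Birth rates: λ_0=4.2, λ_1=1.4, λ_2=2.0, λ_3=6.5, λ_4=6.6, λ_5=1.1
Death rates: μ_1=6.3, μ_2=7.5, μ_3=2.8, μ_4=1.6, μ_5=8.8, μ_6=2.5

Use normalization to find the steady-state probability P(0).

Ratios P(n)/P(0) = (λ₀···λₙ₋₁)/(μ₁···μₙ):
P(1)/P(0) = (4.2)/(6.3) = 0.6667
P(2)/P(0) = (4.2×1.4)/(6.3×7.5) = 0.1244
P(3)/P(0) = (4.2×1.4×2.0)/(6.3×7.5×2.8) = 0.08889
P(4)/P(0) = (4.2×1.4×2.0×6.5)/(6.3×7.5×2.8×1.6) = 0.3611
P(5)/P(0) = (4.2×1.4×2.0×6.5×6.6)/(6.3×7.5×2.8×1.6×8.8) = 0.2708
P(6)/P(0) = (4.2×1.4×2.0×6.5×6.6×1.1)/(6.3×7.5×2.8×1.6×8.8×2.5) = 0.1192

Normalization: ∑ P(n) = 1
P(0) × (1.0000 + 0.6667 + 0.1244 + 0.08889 + 0.3611 + 0.2708 + 0.1192) = 1
P(0) × 2.6311 = 1
P(0) = 1/2.6311 = 0.3801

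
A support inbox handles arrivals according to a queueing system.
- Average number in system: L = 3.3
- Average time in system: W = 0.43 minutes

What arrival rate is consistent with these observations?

Little's Law: L = λW, so λ = L/W
λ = 3.3/0.43 = 7.6744 emails/minute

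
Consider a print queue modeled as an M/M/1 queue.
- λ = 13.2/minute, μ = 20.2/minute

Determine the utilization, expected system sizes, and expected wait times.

Step 1: ρ = λ/μ = 13.2/20.2 = 0.6535
Step 2: L = λ/(μ-λ) = 13.2/7.00 = 1.8857
Step 3: Lq = λ²/(μ(μ-λ)) = 174.24/(20.2×7.00) = 1.2322
Step 4: W = 1/(μ-λ) = 1/7.00 = 0.142857
Step 5: Wq = λ/(μ(μ-λ)) = 13.2/(20.2×7.00) = 0.09335
Step 6: P(0) = 1-ρ = 0.3465
Verify: L = λW = 13.2×0.142857 = 1.8857 ✔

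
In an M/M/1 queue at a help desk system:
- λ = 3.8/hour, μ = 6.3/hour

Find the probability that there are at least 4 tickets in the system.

ρ = λ/μ = 3.8/6.3 = 0.6032
P(N ≥ n) = ρⁿ
P(N ≥ 4) = 0.6032^4
P(N ≥ 4) = 0.1324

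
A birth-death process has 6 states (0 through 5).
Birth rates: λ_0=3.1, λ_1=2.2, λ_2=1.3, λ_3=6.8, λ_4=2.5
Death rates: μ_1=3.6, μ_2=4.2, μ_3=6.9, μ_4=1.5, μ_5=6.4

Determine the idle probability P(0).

Ratios P(n)/P(0) = (λ₀···λₙ₋₁)/(μ₁···μₙ):
P(1)/P(0) = (3.1)/(3.6) = 0.86111
P(2)/P(0) = (3.1×2.2)/(3.6×4.2) = 0.45106
P(3)/P(0) = (3.1×2.2×1.3)/(3.6×4.2×6.9) = 0.084982
P(4)/P(0) = (3.1×2.2×1.3×6.8)/(3.6×4.2×6.9×1.5) = 0.38525
P(5)/P(0) = (3.1×2.2×1.3×6.8×2.5)/(3.6×4.2×6.9×1.5×6.4) = 0.15049

Normalization: ∑ P(n) = 1
P(0) × (1.0000 + 0.86111 + 0.45106 + 0.084982 + 0.38525 + 0.15049) = 1
P(0) × 2.9329 = 1
P(0) = 1/2.9329 = 0.3410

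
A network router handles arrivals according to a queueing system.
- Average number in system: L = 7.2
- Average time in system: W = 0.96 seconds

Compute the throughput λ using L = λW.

Little's Law: L = λW, so λ = L/W
λ = 7.2/0.96 = 7.5000 packets/second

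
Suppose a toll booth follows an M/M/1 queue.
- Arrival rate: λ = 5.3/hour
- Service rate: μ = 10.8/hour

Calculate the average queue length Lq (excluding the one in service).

ρ = λ/μ = 5.3/10.8 = 0.4907
For M/M/1: Lq = λ²/(μ(μ-λ))
Lq = 28.09/(10.8 × 5.50)
Lq = 0.4729 vehicles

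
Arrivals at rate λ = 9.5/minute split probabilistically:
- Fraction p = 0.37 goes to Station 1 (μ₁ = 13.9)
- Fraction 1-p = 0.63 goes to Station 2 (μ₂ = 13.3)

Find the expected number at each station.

Effective rates: λ₁ = 9.5×0.37 = 3.515, λ₂ = 9.5×0.63 = 5.985
Station 1: ρ₁ = 3.515/13.9 = 0.2529, L₁ = ρ₁/(1-ρ₁) = 0.2529/(1-0.2529) = 0.3385
Station 2: ρ₂ = 5.985/13.3 = 0.4500, L₂ = ρ₂/(1-ρ₂) = 0.4500/(1-0.4500) = 0.8182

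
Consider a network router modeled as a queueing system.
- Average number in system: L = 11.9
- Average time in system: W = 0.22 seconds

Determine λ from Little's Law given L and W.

Little's Law: L = λW, so λ = L/W
λ = 11.9/0.22 = 54.0909 packets/second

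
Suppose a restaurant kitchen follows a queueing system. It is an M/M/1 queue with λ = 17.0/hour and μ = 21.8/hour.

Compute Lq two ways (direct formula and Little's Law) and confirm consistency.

Method 1 (direct): Lq = λ²/(μ(μ-λ)) = 289.00/(21.8 × 4.80) = 2.7619

Method 2 (Little's Law):
W = 1/(μ-λ) = 1/4.80 = 0.2083333
Wq = W - 1/μ = 0.2083333 - 0.04587156 = 0.162462
Lq = λWq = 17.0 × 0.162462 = 2.7619 ✔ (matches Method 1)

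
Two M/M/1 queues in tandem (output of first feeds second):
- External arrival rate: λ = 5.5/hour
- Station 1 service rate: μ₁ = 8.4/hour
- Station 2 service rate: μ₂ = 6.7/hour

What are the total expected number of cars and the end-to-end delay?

By Jackson's theorem, each station behaves as independent M/M/1.
Station 1: ρ₁ = 5.5/8.4 = 0.6548, L₁ = ρ₁/(1-ρ₁) = λ/(μ₁-λ) = 5.5/2.90 = 1.8966
Station 2: ρ₂ = 5.5/6.7 = 0.8209, L₂ = ρ₂/(1-ρ₂) = λ/(μ₂-λ) = 5.5/1.20 = 4.5833
Total: L = L₁ + L₂ = 1.8966 + 4.5833 = 6.4799
W = L/λ = 6.4799/5.5 = 1.1782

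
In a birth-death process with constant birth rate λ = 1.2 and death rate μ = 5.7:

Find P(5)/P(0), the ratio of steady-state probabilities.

For constant rates: P(n)/P(0) = (λ/μ)^n
P(5)/P(0) = (1.2/5.7)^5 = 0.21053^5 = 0.0004136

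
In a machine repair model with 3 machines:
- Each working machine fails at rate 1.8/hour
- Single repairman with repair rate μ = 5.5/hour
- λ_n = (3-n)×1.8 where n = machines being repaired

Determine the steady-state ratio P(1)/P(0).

P(1)/P(0) = ∏_{i=0}^{1-1} λ_i/μ_{i+1}
= (3-0)×1.8/5.5
= 0.9818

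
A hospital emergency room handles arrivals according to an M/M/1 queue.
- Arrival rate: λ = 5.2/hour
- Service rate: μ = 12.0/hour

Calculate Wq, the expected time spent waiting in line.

First, compute utilization: ρ = λ/μ = 5.2/12.0 = 0.4333
For M/M/1: Wq = λ/(μ(μ-λ))
Wq = 5.2/(12.0 × (12.0-5.2))
Wq = 5.2/(12.0 × 6.80)
Wq = 0.06373 hours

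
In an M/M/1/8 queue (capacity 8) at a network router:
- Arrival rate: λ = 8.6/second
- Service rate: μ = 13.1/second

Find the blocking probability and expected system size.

ρ = λ/μ = 8.6/13.1 = 0.6564885
P₀ = (1-ρ)/(1-ρ^(K+1)) = (1-0.6564885)/(1-0.6564885^9) = 0.34351/0.97735 = 0.3515
P_K = P₀×ρ^K = 0.3515 × 0.6564885^8 = 0.3515 × 0.03450 = 0.01213
Blocking probability P_8 = 0.01213 (1.21%)
L = ρ[1 - (K+1)ρ^K + Kρ^(K+1)] / [(1-ρ)(1-ρ^(K+1))]
L = 0.6564885 × (1 - 9×0.034500 + 8×0.022649) / ((1 - 0.6564885) × (1 - 0.022649)) = 1.7025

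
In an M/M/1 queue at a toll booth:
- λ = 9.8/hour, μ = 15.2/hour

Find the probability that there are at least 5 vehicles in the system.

ρ = λ/μ = 9.8/15.2 = 0.6447
P(N ≥ n) = ρⁿ
P(N ≥ 5) = 0.6447^5
P(N ≥ 5) = 0.1114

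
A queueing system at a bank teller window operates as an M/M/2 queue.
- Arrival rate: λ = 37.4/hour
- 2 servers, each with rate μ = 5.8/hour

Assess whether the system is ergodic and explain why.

Stability requires ρ = λ/(cμ) < 1
ρ = 37.4/(2 × 5.8) = 37.4/11.60 = 3.2241
Since 3.2241 ≥ 1, the system is UNSTABLE.
Need c > λ/μ = 37.4/5.8 = 6.45.
Minimum servers needed: c = 7.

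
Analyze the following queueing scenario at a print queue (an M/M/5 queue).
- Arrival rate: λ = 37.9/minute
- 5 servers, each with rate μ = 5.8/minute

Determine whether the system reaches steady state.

Stability requires ρ = λ/(cμ) < 1
ρ = 37.9/(5 × 5.8) = 37.9/29.00 = 1.3069
Since 1.3069 ≥ 1, the system is UNSTABLE.
Need c > λ/μ = 37.9/5.8 = 6.53.
Minimum servers needed: c = 7.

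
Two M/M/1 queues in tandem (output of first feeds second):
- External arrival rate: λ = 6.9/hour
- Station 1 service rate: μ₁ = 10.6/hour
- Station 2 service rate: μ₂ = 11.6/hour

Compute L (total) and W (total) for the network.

By Jackson's theorem, each station behaves as independent M/M/1.
Station 1: ρ₁ = 6.9/10.6 = 0.6509, L₁ = ρ₁/(1-ρ₁) = λ/(μ₁-λ) = 6.9/3.70 = 1.86486
Station 2: ρ₂ = 6.9/11.6 = 0.5948, L₂ = ρ₂/(1-ρ₂) = λ/(μ₂-λ) = 6.9/4.70 = 1.46809
Total: L = L₁ + L₂ = 1.86486 + 1.46809 = 3.3329
W = L/λ = 3.3329/6.9 = 0.4830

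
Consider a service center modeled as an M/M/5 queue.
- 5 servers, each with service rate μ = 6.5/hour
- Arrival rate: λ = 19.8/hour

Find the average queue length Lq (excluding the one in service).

Traffic intensity: ρ = λ/(cμ) = 19.8/(5×6.5) = 0.6092
Since ρ = 0.6092 < 1, system is stable.
Offered load a = λ/μ = cρ = 19.8/6.5 = 3.0462
P₀ = [ Σₙ₌₀^4 aⁿ/n! + a^5/(5!(1-ρ)) ]⁻¹
Σ = a^0/0! + a^1/1! + a^2/2! + a^3/3! + a^4/4! = 1.0000 + 3.0462 + 4.6395 + 4.7109 + 3.5875 = 16.9841
a^5/(5!(1-ρ)) = 262.2764/(120 × 0.39077) = 5.5932
P₀ = 1/(16.9841 + 5.5932) = 0.04429
Lq = P₀·a^5·ρ / (5!(1-ρ)²) = 0.04429 × 262.2764 × 0.6092 / (120 × 0.1527) = 0.3862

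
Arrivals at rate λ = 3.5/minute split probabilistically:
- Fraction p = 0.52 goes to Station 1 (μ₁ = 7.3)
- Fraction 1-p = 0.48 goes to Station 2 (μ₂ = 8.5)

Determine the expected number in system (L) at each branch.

Effective rates: λ₁ = 3.5×0.52 = 1.82, λ₂ = 3.5×0.48 = 1.68
Station 1: ρ₁ = 1.82/7.3 = 0.2493, L₁ = ρ₁/(1-ρ₁) = 0.2493/(1-0.2493) = 0.3321
Station 2: ρ₂ = 1.68/8.5 = 0.1976, L₂ = ρ₂/(1-ρ₂) = 0.1976/(1-0.1976) = 0.2463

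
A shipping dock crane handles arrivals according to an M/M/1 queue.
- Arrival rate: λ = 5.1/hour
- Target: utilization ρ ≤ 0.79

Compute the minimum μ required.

ρ = λ/μ, so μ = λ/ρ
μ ≥ 5.1/0.79 = 6.4557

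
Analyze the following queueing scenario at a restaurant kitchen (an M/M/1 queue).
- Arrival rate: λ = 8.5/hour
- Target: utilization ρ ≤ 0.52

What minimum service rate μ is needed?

ρ = λ/μ, so μ = λ/ρ
μ ≥ 8.5/0.52 = 16.3462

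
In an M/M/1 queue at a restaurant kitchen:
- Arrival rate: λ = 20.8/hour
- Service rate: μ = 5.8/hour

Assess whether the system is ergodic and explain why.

Stability requires ρ = λ/(cμ) < 1
ρ = 20.8/(1 × 5.8) = 20.8/5.80 = 3.5862
Since 3.5862 ≥ 1, the system is UNSTABLE.
Queue grows without bound. Need μ > λ = 20.8.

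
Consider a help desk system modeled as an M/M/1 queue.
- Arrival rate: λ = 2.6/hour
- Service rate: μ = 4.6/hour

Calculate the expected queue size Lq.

ρ = λ/μ = 2.6/4.6 = 0.5652
For M/M/1: Lq = λ²/(μ(μ-λ))
Lq = 6.76/(4.6 × 2.00)
Lq = 0.7348 tickets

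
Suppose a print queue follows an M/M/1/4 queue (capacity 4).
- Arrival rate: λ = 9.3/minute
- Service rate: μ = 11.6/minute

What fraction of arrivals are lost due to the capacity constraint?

ρ = λ/μ = 9.3/11.6 = 0.8017
P₀ = (1-ρ)/(1-ρ^(K+1)) = (1-0.8017)/(1-0.8017^5) = 0.1983/0.6688 = 0.2965
P_K = P₀×ρ^K = 0.2965 × 0.8017^4 = 0.2965 × 0.4131 = 0.1225
Blocking probability = 12.25%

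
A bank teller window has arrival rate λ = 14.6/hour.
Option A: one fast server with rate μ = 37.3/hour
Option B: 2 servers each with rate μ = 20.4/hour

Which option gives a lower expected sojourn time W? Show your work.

Option A: single server μ = 37.3 (M/M/1)
  ρ_A = 14.6/37.3 = 0.3914
  W_A = 1/(μ-λ) = 1/(37.3-14.6) = 1/22.70 = 0.04405

Option B: 2 servers μ = 20.4 (M/M/2)
  ρ_B = λ/(cμ) = 14.6/(2×20.4) = 0.3578
  Offered load a = λ/μ = cρ = 14.6/20.4 = 0.7157
  P₀ = [ Σₙ₌₀^1 aⁿ/n! + a^2/(2!(1-ρ)) ]⁻¹
  Σ = a^0/0! + a^1/1! = 1.0000 + 0.7157 = 1.7157
  a^2/(2!(1-ρ)) = 0.5122/(2 × 0.6422) = 0.3988
  P₀ = 1/(1.7157 + 0.3988) = 0.4729
  Lq = P₀·a^2·ρ / (2!(1-ρ)²) = 0.4729 × 0.5122 × 0.3578 / (2 × 0.4124) = 0.1051
  Wq_B = Lq/λ = 0.1051/14.6 = 0.007199
  W_B = Wq_B + 1/μ = 0.007199 + 0.04902 = 0.05622

Since W_A = 0.04405 < W_B = 0.05622, Option A (single fast server) has the shorter time in system.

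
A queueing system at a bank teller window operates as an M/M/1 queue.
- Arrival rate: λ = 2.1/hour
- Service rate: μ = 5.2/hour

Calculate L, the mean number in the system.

ρ = λ/μ = 2.1/5.2 = 0.4038
For M/M/1: L = λ/(μ-λ)
L = 2.1/(5.2-2.1) = 2.1/3.10
L = 0.6774 transactions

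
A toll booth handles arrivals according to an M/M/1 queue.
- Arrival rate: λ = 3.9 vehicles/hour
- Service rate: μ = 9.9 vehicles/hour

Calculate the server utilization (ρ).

Server utilization: ρ = λ/μ
ρ = 3.9/9.9 = 0.3939
The server is busy 39.39% of the time.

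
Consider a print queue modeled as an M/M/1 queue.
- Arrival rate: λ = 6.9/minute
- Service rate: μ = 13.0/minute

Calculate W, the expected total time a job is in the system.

First, compute utilization: ρ = λ/μ = 6.9/13.0 = 0.5308
For M/M/1: W = 1/(μ-λ)
W = 1/(13.0-6.9) = 1/6.10
W = 0.1639 minutes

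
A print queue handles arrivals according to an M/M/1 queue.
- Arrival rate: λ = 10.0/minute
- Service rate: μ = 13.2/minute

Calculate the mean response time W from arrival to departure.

First, compute utilization: ρ = λ/μ = 10.0/13.2 = 0.7576
For M/M/1: W = 1/(μ-λ)
W = 1/(13.2-10.0) = 1/3.20
W = 0.3125 minutes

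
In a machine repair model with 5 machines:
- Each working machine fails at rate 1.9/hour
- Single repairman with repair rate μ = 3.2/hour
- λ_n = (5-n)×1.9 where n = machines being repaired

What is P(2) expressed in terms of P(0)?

P(2)/P(0) = ∏_{i=0}^{2-1} λ_i/μ_{i+1}
= (5-0)×1.9/3.2 × (5-1)×1.9/3.2
= 7.0508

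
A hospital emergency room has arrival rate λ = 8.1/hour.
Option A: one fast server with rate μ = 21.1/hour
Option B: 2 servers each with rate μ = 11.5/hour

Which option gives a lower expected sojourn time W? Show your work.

Option A: single server μ = 21.1 (M/M/1)
  ρ_A = 8.1/21.1 = 0.3839
  W_A = 1/(μ-λ) = 1/(21.1-8.1) = 1/13.00 = 0.07692

Option B: 2 servers μ = 11.5 (M/M/2)
  ρ_B = λ/(cμ) = 8.1/(2×11.5) = 0.3522
  Offered load a = λ/μ = cρ = 8.1/11.5 = 0.7043
  P₀ = [ Σₙ₌₀^1 aⁿ/n! + a^2/(2!(1-ρ)) ]⁻¹
  Σ = a^0/0! + a^1/1! = 1.0000 + 0.7043 = 1.7043
  a^2/(2!(1-ρ)) = 0.4961/(2 × 0.6478) = 0.3829
  P₀ = 1/(1.7043 + 0.3829) = 0.4791
  Lq = P₀·a^2·ρ / (2!(1-ρ)²) = 0.4791 × 0.4961 × 0.3522 / (2 × 0.4197) = 0.09973
  Wq_B = Lq/λ = 0.09973/8.1 = 0.01231
  W_B = Wq_B + 1/μ = 0.01231 + 0.08696 = 0.09927

Since W_A = 0.07692 < W_B = 0.09927, Option A (single fast server) has the shorter time in system.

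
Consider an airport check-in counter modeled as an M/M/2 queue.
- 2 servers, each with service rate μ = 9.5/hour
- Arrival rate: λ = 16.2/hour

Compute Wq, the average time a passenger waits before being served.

Traffic intensity: ρ = λ/(cμ) = 16.2/(2×9.5) = 0.8526
Since ρ = 0.8526 < 1, system is stable.
Offered load a = λ/μ = cρ = 16.2/9.5 = 1.7053
P₀ = [ Σₙ₌₀^1 aⁿ/n! + a^2/(2!(1-ρ)) ]⁻¹
Σ = a^0/0! + a^1/1! = 1.0000 + 1.7053 = 2.7053
a^2/(2!(1-ρ)) = 2.90792/(2 × 0.147368) = 9.8662
P₀ = 1/(2.7053 + 9.8662) = 0.07955
Lq = P₀·a^2·ρ / (2!(1-ρ)²) = 0.079545 × 2.9079 × 0.85263 / (2 × 0.021717) = 4.5407
Wq = Lq/λ = 4.5407/16.2 = 0.2803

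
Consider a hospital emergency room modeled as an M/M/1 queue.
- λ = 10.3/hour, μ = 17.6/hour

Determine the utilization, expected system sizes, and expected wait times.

Step 1: ρ = λ/μ = 10.3/17.6 = 0.5852
Step 2: L = λ/(μ-λ) = 10.3/7.30 = 1.4110
Step 3: Lq = λ²/(μ(μ-λ)) = 106.09/(17.6×7.30) = 0.8257
Step 4: W = 1/(μ-λ) = 1/7.30 = 0.13699
Step 5: Wq = λ/(μ(μ-λ)) = 10.3/(17.6×7.30) = 0.08017
Step 6: P(0) = 1-ρ = 0.4148
Verify: L = λW = 10.3×0.13699 = 1.4110 ✔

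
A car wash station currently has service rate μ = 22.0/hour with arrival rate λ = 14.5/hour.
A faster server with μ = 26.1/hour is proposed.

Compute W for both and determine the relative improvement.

System 1: ρ₁ = 14.5/22.0 = 0.6591, W₁ = 1/(22.0-14.5) = 0.13333
System 2: ρ₂ = 14.5/26.1 = 0.5556, W₂ = 1/(26.1-14.5) = 0.086207
Improvement: (W₁-W₂)/W₁ = (0.13333-0.086207)/0.13333 = 35.34%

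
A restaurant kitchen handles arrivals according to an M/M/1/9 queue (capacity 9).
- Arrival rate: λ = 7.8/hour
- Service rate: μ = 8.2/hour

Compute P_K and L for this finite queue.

ρ = λ/μ = 7.8/8.2 = 0.95122
P₀ = (1-ρ)/(1-ρ^(K+1)) = (1-0.95122)/(1-0.95122^10) = 0.04878/0.3935 = 0.1240
P_K = P₀×ρ^K = 0.12396 × 0.95122^9 = 0.12396 × 0.63757 = 0.07903
Blocking probability P_9 = 0.07903 (7.90%)
L = ρ[1 - (K+1)ρ^K + Kρ^(K+1)] / [(1-ρ)(1-ρ^(K+1))]
L = 0.95122 × (1 - 10×0.63757130 + 9×0.60647057) / ((1 - 0.95122) × (1 - 0.60647057)) = 4.0891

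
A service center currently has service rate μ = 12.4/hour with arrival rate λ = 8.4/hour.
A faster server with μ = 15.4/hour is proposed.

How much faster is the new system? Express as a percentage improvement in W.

System 1: ρ₁ = 8.4/12.4 = 0.6774, W₁ = 1/(12.4-8.4) = 0.25000
System 2: ρ₂ = 8.4/15.4 = 0.5455, W₂ = 1/(15.4-8.4) = 0.14286
Improvement: (W₁-W₂)/W₁ = (0.25000-0.14286)/0.25000 = 42.86%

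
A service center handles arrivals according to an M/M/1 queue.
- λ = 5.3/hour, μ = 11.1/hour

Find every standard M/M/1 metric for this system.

Step 1: ρ = λ/μ = 5.3/11.1 = 0.4775
Step 2: L = λ/(μ-λ) = 5.3/5.80 = 0.9138
Step 3: Lq = λ²/(μ(μ-λ)) = 28.09/(11.1×5.80) = 0.4363
Step 4: W = 1/(μ-λ) = 1/5.80 = 0.17241
Step 5: Wq = λ/(μ(μ-λ)) = 5.3/(11.1×5.80) = 0.08232
Step 6: P(0) = 1-ρ = 0.5225
Verify: L = λW = 5.3×0.17241 = 0.9138 ✔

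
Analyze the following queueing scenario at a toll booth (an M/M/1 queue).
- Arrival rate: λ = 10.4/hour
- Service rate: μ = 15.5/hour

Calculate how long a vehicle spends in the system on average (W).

First, compute utilization: ρ = λ/μ = 10.4/15.5 = 0.6710
For M/M/1: W = 1/(μ-λ)
W = 1/(15.5-10.4) = 1/5.10
W = 0.1961 hours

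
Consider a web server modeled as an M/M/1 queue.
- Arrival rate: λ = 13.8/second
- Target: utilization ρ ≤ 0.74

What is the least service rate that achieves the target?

ρ = λ/μ, so μ = λ/ρ
μ ≥ 13.8/0.74 = 18.6486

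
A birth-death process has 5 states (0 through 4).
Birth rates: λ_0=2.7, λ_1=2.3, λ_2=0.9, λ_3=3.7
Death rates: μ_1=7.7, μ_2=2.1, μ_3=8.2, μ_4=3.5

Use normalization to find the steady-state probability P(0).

Ratios P(n)/P(0) = (λ₀···λₙ₋₁)/(μ₁···μₙ):
P(1)/P(0) = (2.7)/(7.7) = 0.35065
P(2)/P(0) = (2.7×2.3)/(7.7×2.1) = 0.38404
P(3)/P(0) = (2.7×2.3×0.9)/(7.7×2.1×8.2) = 0.042151
P(4)/P(0) = (2.7×2.3×0.9×3.7)/(7.7×2.1×8.2×3.5) = 0.044560

Normalization: ∑ P(n) = 1
P(0) × (1.0000 + 0.35065 + 0.38404 + 0.042151 + 0.044560) = 1
P(0) × 1.8214 = 1
P(0) = 1/1.8214 = 0.5490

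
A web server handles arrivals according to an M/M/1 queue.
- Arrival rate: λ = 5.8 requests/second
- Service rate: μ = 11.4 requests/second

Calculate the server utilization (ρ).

Server utilization: ρ = λ/μ
ρ = 5.8/11.4 = 0.5088
The server is busy 50.88% of the time.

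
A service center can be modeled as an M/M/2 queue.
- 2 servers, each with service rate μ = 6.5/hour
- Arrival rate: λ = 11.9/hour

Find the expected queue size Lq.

Traffic intensity: ρ = λ/(cμ) = 11.9/(2×6.5) = 0.9154
Since ρ = 0.9154 < 1, system is stable.
Offered load a = λ/μ = cρ = 11.9/6.5 = 1.8308
P₀ = [ Σₙ₌₀^1 aⁿ/n! + a^2/(2!(1-ρ)) ]⁻¹
Σ = a^0/0! + a^1/1! = 1.0000 + 1.8308 = 2.8308
a^2/(2!(1-ρ)) = 3.3517/(2 × 0.084615) = 19.8056
P₀ = 1/(2.8308 + 19.8056) = 0.04418
Lq = P₀·a^2·ρ / (2!(1-ρ)²) = 0.0441767 × 3.35172 × 0.915385 / (2 × 0.00715976) = 9.4653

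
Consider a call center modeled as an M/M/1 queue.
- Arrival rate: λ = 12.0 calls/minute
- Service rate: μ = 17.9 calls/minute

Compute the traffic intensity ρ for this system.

Server utilization: ρ = λ/μ
ρ = 12.0/17.9 = 0.6704
The server is busy 67.04% of the time.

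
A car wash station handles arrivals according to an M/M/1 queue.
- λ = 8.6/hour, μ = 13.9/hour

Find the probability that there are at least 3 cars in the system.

ρ = λ/μ = 8.6/13.9 = 0.6187
P(N ≥ n) = ρⁿ
P(N ≥ 3) = 0.6187^3
P(N ≥ 3) = 0.2368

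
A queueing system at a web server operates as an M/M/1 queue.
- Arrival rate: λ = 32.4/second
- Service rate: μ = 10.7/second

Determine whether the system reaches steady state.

Stability requires ρ = λ/(cμ) < 1
ρ = 32.4/(1 × 10.7) = 32.4/10.70 = 3.0280
Since 3.0280 ≥ 1, the system is UNSTABLE.
Queue grows without bound. Need μ > λ = 32.4.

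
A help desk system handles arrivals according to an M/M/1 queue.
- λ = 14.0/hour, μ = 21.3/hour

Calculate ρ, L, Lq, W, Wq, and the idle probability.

Step 1: ρ = λ/μ = 14.0/21.3 = 0.6573
Step 2: L = λ/(μ-λ) = 14.0/7.30 = 1.9178
Step 3: Lq = λ²/(μ(μ-λ)) = 196.00/(21.3×7.30) = 1.2605
Step 4: W = 1/(μ-λ) = 1/7.30 = 0.136986
Step 5: Wq = λ/(μ(μ-λ)) = 14.0/(21.3×7.30) = 0.09004
Step 6: P(0) = 1-ρ = 0.3427
Verify: L = λW = 14.0×0.136986 = 1.9178 ✔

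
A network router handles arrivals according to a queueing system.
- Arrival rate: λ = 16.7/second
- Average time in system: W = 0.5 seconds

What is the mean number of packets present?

Little's Law: L = λW
L = 16.7 × 0.5 = 8.3500 packets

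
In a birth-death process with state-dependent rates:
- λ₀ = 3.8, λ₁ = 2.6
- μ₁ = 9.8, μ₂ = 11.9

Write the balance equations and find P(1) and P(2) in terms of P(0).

Balance equations:
State 0: λ₀P₀ = μ₁P₁ → P₁ = (λ₀/μ₁)P₀ = (3.8/9.8)P₀ = 0.3878P₀
State 1: P₂ = (λ₀λ₁)/(μ₁μ₂)P₀ = (3.8×2.6)/(9.8×11.9)P₀ = 0.08472P₀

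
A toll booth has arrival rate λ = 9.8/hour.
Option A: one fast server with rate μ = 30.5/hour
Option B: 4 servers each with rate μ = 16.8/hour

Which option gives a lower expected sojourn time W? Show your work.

Option A: single server μ = 30.5 (M/M/1)
  ρ_A = 9.8/30.5 = 0.3213
  W_A = 1/(μ-λ) = 1/(30.5-9.8) = 1/20.70 = 0.04831

Option B: 4 servers μ = 16.8 (M/M/4)
  ρ_B = λ/(cμ) = 9.8/(4×16.8) = 0.1458
  Offered load a = λ/μ = cρ = 9.8/16.8 = 0.5833
  P₀ = [ Σₙ₌₀^3 aⁿ/n! + a^4/(4!(1-ρ)) ]⁻¹
  Σ = a^0/0! + a^1/1! + a^2/2! + a^3/3! = 1.0000 + 0.58333 + 0.17014 + 0.033083 = 1.7866
  a^4/(4!(1-ρ)) = 0.11579/(24 × 0.85417) = 0.005648
  P₀ = 1/(1.7866 + 0.005648) = 0.5580
  Lq = P₀·a^4·ρ / (4!(1-ρ)²) = 0.55797 × 0.11579 × 0.14583 / (24 × 0.72960) = 0.0005381
  Wq_B = Lq/λ = 0.00053807/9.8 = 0.000054905
  W_B = Wq_B + 1/μ = 0.000054905 + 0.059524 = 0.05958

Since W_A = 0.04831 < W_B = 0.05958, Option A (single fast server) has the shorter time in system.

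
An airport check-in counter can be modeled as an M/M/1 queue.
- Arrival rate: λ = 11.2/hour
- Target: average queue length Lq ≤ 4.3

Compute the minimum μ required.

For M/M/1: Lq = λ²/(μ(μ-λ))
Need Lq ≤ 4.3, i.e. μ(μ-λ) ≥ λ²/4.3
μ² - 11.2μ - 125.44/4.3 ≥ 0  →  μ² - 11.2μ - 29.172093 ≥ 0
Quadratic formula (positive root): μ = [λ + √(λ² + 4×29.172093)]/2
Discriminant: 125.44 + 4×29.172093 = 242.12837, √242.12837 = 15.56047
μ ≥ (11.2 + 15.56047)/2 = 13.3802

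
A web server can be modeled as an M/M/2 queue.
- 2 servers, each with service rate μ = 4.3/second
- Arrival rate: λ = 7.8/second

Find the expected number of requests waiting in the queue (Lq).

Traffic intensity: ρ = λ/(cμ) = 7.8/(2×4.3) = 0.9070
Since ρ = 0.9070 < 1, system is stable.
Offered load a = λ/μ = cρ = 7.8/4.3 = 1.8140
P₀ = [ Σₙ₌₀^1 aⁿ/n! + a^2/(2!(1-ρ)) ]⁻¹
Σ = a^0/0! + a^1/1! = 1.0000 + 1.8140 = 2.8140
a^2/(2!(1-ρ)) = 3.290427/(2 × 0.09302326) = 17.6860
P₀ = 1/(2.8140 + 17.6860) = 0.04878
Lq = P₀·a^2·ρ / (2!(1-ρ)²) = 0.0487805 × 3.29043 × 0.906977 / (2 × 0.00865333) = 8.4117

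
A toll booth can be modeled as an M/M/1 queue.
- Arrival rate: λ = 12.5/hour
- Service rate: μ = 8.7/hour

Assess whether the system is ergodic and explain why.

Stability requires ρ = λ/(cμ) < 1
ρ = 12.5/(1 × 8.7) = 12.5/8.70 = 1.4368
Since 1.4368 ≥ 1, the system is UNSTABLE.
Queue grows without bound. Need μ > λ = 12.5.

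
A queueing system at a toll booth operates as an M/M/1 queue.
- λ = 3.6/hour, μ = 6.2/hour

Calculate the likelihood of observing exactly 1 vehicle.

ρ = λ/μ = 3.6/6.2 = 0.5806
P(n) = (1-ρ)ρⁿ
P(1) = (1-0.5806) × 0.5806^1
P(1) = 0.4194 × 0.5806
P(1) = 0.2435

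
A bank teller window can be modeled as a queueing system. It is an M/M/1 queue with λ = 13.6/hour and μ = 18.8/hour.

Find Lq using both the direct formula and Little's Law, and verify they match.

Method 1 (direct): Lq = λ²/(μ(μ-λ)) = 184.96/(18.8 × 5.20) = 1.8920

Method 2 (Little's Law):
W = 1/(μ-λ) = 1/5.20 = 0.19231
Wq = W - 1/μ = 0.19231 - 0.053191 = 0.13912
Lq = λWq = 13.6 × 0.13912 = 1.8920 ✔ (matches Method 1)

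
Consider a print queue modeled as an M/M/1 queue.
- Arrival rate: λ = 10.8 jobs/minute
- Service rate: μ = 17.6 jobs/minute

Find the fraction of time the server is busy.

Server utilization: ρ = λ/μ
ρ = 10.8/17.6 = 0.6136
The server is busy 61.36% of the time.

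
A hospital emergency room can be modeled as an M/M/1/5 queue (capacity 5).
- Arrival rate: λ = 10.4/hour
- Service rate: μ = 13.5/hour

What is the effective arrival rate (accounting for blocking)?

ρ = λ/μ = 10.4/13.5 = 0.77037
P₀ = (1-ρ)/(1-ρ^(K+1)) = (1-0.77037)/(1-0.77037^6) = 0.2296/0.7910 = 0.2903
P_K = P₀×ρ^K = 0.29031 × 0.77037^5 = 0.29031 × 0.27133 = 0.07877
λ_eff = λ(1-P_K) = 10.4 × (1 - 0.07877) = 10.4 × 0.92123 = 9.5808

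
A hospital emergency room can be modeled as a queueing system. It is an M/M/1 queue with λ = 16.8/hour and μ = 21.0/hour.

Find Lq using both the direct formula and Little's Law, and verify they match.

Method 1 (direct): Lq = λ²/(μ(μ-λ)) = 282.24/(21.0 × 4.20) = 3.2000

Method 2 (Little's Law):
W = 1/(μ-λ) = 1/4.20 = 0.238095
Wq = W - 1/μ = 0.238095 - 0.0476190 = 0.190476
Lq = λWq = 16.8 × 0.190476 = 3.2000 ✔ (matches Method 1)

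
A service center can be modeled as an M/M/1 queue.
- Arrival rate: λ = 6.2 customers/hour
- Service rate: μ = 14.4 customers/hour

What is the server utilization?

Server utilization: ρ = λ/μ
ρ = 6.2/14.4 = 0.4306
The server is busy 43.06% of the time.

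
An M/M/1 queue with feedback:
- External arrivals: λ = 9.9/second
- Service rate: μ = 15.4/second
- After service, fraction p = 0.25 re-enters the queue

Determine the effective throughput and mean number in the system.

Effective arrival rate: λ_eff = λ/(1-p) = 9.9/(1-0.25) = 9.9/0.75 = 13.2000
ρ = λ_eff/μ = 13.2000/15.4 = 0.857143
L = ρ/(1-ρ) = 0.857143/(1-0.857143) = 6.0000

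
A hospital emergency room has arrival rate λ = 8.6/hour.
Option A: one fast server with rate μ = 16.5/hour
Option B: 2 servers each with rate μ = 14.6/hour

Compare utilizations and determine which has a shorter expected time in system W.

Option A: single server μ = 16.5 (M/M/1)
  ρ_A = 8.6/16.5 = 0.5212
  W_A = 1/(μ-λ) = 1/(16.5-8.6) = 1/7.90 = 0.1266

Option B: 2 servers μ = 14.6 (M/M/2)
  ρ_B = λ/(cμ) = 8.6/(2×14.6) = 0.2945
  Offered load a = λ/μ = cρ = 8.6/14.6 = 0.5890
  P₀ = [ Σₙ₌₀^1 aⁿ/n! + a^2/(2!(1-ρ)) ]⁻¹
  Σ = a^0/0! + a^1/1! = 1.0000 + 0.5890 = 1.5890
  a^2/(2!(1-ρ)) = 0.3470/(2 × 0.7055) = 0.2459
  P₀ = 1/(1.5890 + 0.2459) = 0.5450
  Lq = P₀·a^2·ρ / (2!(1-ρ)²) = 0.5450 × 0.3470 × 0.2945 / (2 × 0.4977) = 0.05595
  Wq_B = Lq/λ = 0.05595/8.6 = 0.006506
  W_B = Wq_B + 1/μ = 0.006506 + 0.06849 = 0.07500

Since W_B = 0.07500 < W_A = 0.1266, Option B (multiple servers) has the shorter time in system.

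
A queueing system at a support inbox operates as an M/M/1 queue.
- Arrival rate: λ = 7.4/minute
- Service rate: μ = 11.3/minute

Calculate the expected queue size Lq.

ρ = λ/μ = 7.4/11.3 = 0.6549
For M/M/1: Lq = λ²/(μ(μ-λ))
Lq = 54.76/(11.3 × 3.90)
Lq = 1.2426 emails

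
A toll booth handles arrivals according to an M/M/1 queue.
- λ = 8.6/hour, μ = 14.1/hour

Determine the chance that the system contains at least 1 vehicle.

ρ = λ/μ = 8.6/14.1 = 0.6099
P(N ≥ n) = ρⁿ
P(N ≥ 1) = 0.6099^1
P(N ≥ 1) = 0.6099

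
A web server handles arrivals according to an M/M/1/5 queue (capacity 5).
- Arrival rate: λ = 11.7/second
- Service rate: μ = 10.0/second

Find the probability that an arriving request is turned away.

ρ = λ/μ = 11.7/10.0 = 1.1700
P₀ = (1-ρ)/(1-ρ^(K+1)) = (1-1.1700)/(1-1.1700^6) = -0.1700/-1.5652 = 0.1086
P_K = P₀×ρ^K = 0.1086 × 1.1700^5 = 0.1086 × 2.1924 = 0.2381
Blocking probability = 23.81%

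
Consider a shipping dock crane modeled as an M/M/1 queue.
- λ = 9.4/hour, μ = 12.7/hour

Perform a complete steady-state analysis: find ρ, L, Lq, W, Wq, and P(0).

Step 1: ρ = λ/μ = 9.4/12.7 = 0.7402
Step 2: L = λ/(μ-λ) = 9.4/3.30 = 2.8485
Step 3: Lq = λ²/(μ(μ-λ)) = 88.36/(12.7×3.30) = 2.1083
Step 4: W = 1/(μ-λ) = 1/3.30 = 0.30303
Step 5: Wq = λ/(μ(μ-λ)) = 9.4/(12.7×3.30) = 0.2243
Step 6: P(0) = 1-ρ = 0.2598
Verify: L = λW = 9.4×0.30303 = 2.8485 ✔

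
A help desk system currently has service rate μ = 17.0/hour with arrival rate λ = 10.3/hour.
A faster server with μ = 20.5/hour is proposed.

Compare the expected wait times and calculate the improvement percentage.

System 1: ρ₁ = 10.3/17.0 = 0.6059, W₁ = 1/(17.0-10.3) = 0.14925
System 2: ρ₂ = 10.3/20.5 = 0.5024, W₂ = 1/(20.5-10.3) = 0.098039
Improvement: (W₁-W₂)/W₁ = (0.14925-0.098039)/0.14925 = 34.31%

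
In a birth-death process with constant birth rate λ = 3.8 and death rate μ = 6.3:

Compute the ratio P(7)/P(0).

For constant rates: P(n)/P(0) = (λ/μ)^n
P(7)/P(0) = (3.8/6.3)^7 = 0.60317^7 = 0.02905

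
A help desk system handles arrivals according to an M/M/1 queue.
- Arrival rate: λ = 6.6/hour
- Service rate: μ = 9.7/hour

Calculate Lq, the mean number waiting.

ρ = λ/μ = 6.6/9.7 = 0.6804
For M/M/1: Lq = λ²/(μ(μ-λ))
Lq = 43.56/(9.7 × 3.10)
Lq = 1.4486 tickets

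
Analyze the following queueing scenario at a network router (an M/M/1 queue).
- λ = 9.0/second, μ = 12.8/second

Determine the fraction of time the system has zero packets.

ρ = λ/μ = 9.0/12.8 = 0.7031
P(0) = 1 - ρ = 1 - 0.7031 = 0.2969
The server is idle 29.69% of the time.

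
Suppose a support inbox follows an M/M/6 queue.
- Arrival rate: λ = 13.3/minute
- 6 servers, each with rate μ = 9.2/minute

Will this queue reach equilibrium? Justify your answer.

Stability requires ρ = λ/(cμ) < 1
ρ = 13.3/(6 × 9.2) = 13.3/55.20 = 0.2409
Since 0.2409 < 1, the system is STABLE.
The servers are busy 24.09% of the time.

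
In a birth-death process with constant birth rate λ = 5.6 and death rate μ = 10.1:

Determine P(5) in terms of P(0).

For constant rates: P(n)/P(0) = (λ/μ)^n
P(5)/P(0) = (5.6/10.1)^5 = 0.55446^5 = 0.05240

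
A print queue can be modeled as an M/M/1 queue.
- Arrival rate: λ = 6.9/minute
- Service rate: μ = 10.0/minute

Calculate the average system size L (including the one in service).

ρ = λ/μ = 6.9/10.0 = 0.6900
For M/M/1: L = λ/(μ-λ)
L = 6.9/(10.0-6.9) = 6.9/3.10
L = 2.2258 jobs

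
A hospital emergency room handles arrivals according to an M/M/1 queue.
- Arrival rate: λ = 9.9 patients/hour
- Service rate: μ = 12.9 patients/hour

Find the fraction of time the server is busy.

Server utilization: ρ = λ/μ
ρ = 9.9/12.9 = 0.7674
The server is busy 76.74% of the time.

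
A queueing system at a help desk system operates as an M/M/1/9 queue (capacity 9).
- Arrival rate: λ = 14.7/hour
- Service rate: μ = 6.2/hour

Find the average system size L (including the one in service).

ρ = λ/μ = 14.7/6.2 = 2.37097
P₀ = (1-ρ)/(1-ρ^(K+1)) = (1-2.37097)/(1-2.37097^10) = -1.3710/-5612.8472 = 0.0002443
P_K = P₀×ρ^K = 0.00024426 × 2.37097^9 = 0.00024426 × 2367.7428 = 0.5783
L = ρ[1 - (K+1)ρ^K + Kρ^(K+1)] / [(1-ρ)(1-ρ^(K+1))]
L = 2.37097 × (1 - 10×2367.7428 + 9×5613.8472) / ((1 - 2.37097) × (1 - 5613.8472)) = 8.2724 tickets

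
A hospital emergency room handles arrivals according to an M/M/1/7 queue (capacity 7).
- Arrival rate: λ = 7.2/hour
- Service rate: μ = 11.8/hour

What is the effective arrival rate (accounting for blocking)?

ρ = λ/μ = 7.2/11.8 = 0.61017
P₀ = (1-ρ)/(1-ρ^(K+1)) = (1-0.61017)/(1-0.61017^8) = 0.38983/0.98079 = 0.3975
P_K = P₀×ρ^K = 0.3975 × 0.61017^7 = 0.3975 × 0.03149 = 0.01252
λ_eff = λ(1-P_K) = 7.2 × (1 - 0.01252) = 7.2 × 0.98748 = 7.1099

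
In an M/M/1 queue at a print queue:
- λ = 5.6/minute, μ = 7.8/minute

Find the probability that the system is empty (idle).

ρ = λ/μ = 5.6/7.8 = 0.7179
P(0) = 1 - ρ = 1 - 0.7179 = 0.2821
The server is idle 28.21% of the time.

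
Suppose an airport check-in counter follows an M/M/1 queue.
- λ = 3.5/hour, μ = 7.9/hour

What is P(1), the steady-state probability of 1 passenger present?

ρ = λ/μ = 3.5/7.9 = 0.4430
P(n) = (1-ρ)ρⁿ
P(1) = (1-0.4430) × 0.4430^1
P(1) = 0.5570 × 0.4430
P(1) = 0.2468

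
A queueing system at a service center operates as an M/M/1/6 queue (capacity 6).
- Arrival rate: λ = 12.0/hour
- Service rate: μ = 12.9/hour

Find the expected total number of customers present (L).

ρ = λ/μ = 12.0/12.9 = 0.93023
P₀ = (1-ρ)/(1-ρ^(K+1)) = (1-0.93023)/(1-0.93023^7) = 0.06977/0.3973 = 0.1756
P_K = P₀×ρ^K = 0.1756 × 0.93023^6 = 0.1756 × 0.6480 = 0.1138
L = ρ[1 - (K+1)ρ^K + Kρ^(K+1)] / [(1-ρ)(1-ρ^(K+1))]
L = 0.93023 × (1 - 7×0.6479508 + 6×0.6027433) / ((1 - 0.93023) × (1 - 0.6027433)) = 2.7120 customers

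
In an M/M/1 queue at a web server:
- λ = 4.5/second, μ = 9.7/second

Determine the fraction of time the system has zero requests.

ρ = λ/μ = 4.5/9.7 = 0.4639
P(0) = 1 - ρ = 1 - 0.4639 = 0.5361
The server is idle 53.61% of the time.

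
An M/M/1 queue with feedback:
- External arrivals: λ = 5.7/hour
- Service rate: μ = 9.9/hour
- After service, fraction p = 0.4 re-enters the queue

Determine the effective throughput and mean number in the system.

Effective arrival rate: λ_eff = λ/(1-p) = 5.7/(1-0.4) = 5.7/0.60 = 9.5000
ρ = λ_eff/μ = 9.5000/9.9 = 0.959596
L = ρ/(1-ρ) = 0.959596/(1-0.959596) = 23.7500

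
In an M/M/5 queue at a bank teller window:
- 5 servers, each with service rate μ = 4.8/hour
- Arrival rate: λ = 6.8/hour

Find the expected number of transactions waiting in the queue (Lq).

Traffic intensity: ρ = λ/(cμ) = 6.8/(5×4.8) = 0.2833
Since ρ = 0.2833 < 1, system is stable.
Offered load a = λ/μ = cρ = 6.8/4.8 = 1.4167
P₀ = [ Σₙ₌₀^4 aⁿ/n! + a^5/(5!(1-ρ)) ]⁻¹
Σ = a^0/0! + a^1/1! + a^2/2! + a^3/3! + a^4/4! = 1.00000 + 1.41667 + 1.00347 + 0.473862 + 0.167826 = 4.0618
a^5/(5!(1-ρ)) = 5.7061/(120 × 0.7167) = 0.06635
P₀ = 1/(4.0618 + 0.06635) = 0.2422
Lq = P₀·a^5·ρ / (5!(1-ρ)²) = 0.24224 × 5.7061 × 0.28333 / (120 × 0.51361) = 0.006354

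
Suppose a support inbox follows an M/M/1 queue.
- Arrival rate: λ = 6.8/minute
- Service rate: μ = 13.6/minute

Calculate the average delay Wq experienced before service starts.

First, compute utilization: ρ = λ/μ = 6.8/13.6 = 0.5000
For M/M/1: Wq = λ/(μ(μ-λ))
Wq = 6.8/(13.6 × (13.6-6.8))
Wq = 6.8/(13.6 × 6.80)
Wq = 0.07353 minutes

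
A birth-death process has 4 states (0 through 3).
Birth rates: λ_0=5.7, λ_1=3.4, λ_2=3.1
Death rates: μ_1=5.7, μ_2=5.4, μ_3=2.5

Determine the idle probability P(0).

Ratios P(n)/P(0) = (λ₀···λₙ₋₁)/(μ₁···μₙ):
P(1)/P(0) = (5.7)/(5.7) = 1.0000
P(2)/P(0) = (5.7×3.4)/(5.7×5.4) = 0.62963
P(3)/P(0) = (5.7×3.4×3.1)/(5.7×5.4×2.5) = 0.78074

Normalization: ∑ P(n) = 1
P(0) × (1.0000 + 1.0000 + 0.62963 + 0.78074) = 1
P(0) × 3.4104 = 1
P(0) = 1/3.4104 = 0.2932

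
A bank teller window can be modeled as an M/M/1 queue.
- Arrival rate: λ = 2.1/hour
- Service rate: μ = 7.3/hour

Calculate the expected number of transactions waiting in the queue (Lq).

ρ = λ/μ = 2.1/7.3 = 0.2877
For M/M/1: Lq = λ²/(μ(μ-λ))
Lq = 4.41/(7.3 × 5.20)
Lq = 0.1162 transactions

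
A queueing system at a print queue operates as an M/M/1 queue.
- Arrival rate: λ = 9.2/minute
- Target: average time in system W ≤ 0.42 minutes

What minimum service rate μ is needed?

For M/M/1: W = 1/(μ-λ)
Need W ≤ 0.42, so 1/(μ-λ) ≤ 0.42
μ - λ ≥ 1/0.42 = 2.3810
μ ≥ 9.2 + 2.3810 = 11.5810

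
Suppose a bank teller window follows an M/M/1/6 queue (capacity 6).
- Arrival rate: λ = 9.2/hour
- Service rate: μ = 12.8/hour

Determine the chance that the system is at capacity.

ρ = λ/μ = 9.2/12.8 = 0.71875
P₀ = (1-ρ)/(1-ρ^(K+1)) = (1-0.71875)/(1-0.71875^7) = 0.28125/0.90091 = 0.3122
P_K = P₀×ρ^K = 0.31219 × 0.71875^6 = 0.31219 × 0.13787 = 0.04304
Blocking probability = 4.30%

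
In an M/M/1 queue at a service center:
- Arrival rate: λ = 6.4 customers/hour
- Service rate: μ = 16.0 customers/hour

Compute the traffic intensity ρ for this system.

Server utilization: ρ = λ/μ
ρ = 6.4/16.0 = 0.4000
The server is busy 40.00% of the time.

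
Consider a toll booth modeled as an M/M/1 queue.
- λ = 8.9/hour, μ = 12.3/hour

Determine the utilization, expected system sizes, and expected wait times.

Step 1: ρ = λ/μ = 8.9/12.3 = 0.7236
Step 2: L = λ/(μ-λ) = 8.9/3.40 = 2.6176
Step 3: Lq = λ²/(μ(μ-λ)) = 79.21/(12.3×3.40) = 1.8941
Step 4: W = 1/(μ-λ) = 1/3.40 = 0.2941176
Step 5: Wq = λ/(μ(μ-λ)) = 8.9/(12.3×3.40) = 0.2128
Step 6: P(0) = 1-ρ = 0.2764
Verify: L = λW = 8.9×0.2941176 = 2.6176 ✔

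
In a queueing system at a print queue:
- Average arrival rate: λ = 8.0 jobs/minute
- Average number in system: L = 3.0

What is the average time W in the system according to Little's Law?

Little's Law: L = λW, so W = L/λ
W = 3.0/8.0 = 0.3750 minutes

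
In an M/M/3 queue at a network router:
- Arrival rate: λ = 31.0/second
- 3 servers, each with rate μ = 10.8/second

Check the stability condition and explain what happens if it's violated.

Stability requires ρ = λ/(cμ) < 1
ρ = 31.0/(3 × 10.8) = 31.0/32.40 = 0.9568
Since 0.9568 < 1, the system is STABLE.
The servers are busy 95.68% of the time.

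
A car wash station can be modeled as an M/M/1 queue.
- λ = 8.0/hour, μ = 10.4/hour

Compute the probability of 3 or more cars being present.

ρ = λ/μ = 8.0/10.4 = 0.76923
P(N ≥ n) = ρⁿ
P(N ≥ 3) = 0.76923^3
P(N ≥ 3) = 0.4552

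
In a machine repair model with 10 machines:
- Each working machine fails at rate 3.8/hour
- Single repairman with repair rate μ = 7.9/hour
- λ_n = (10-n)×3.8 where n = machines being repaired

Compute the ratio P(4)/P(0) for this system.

P(4)/P(0) = ∏_{i=0}^{4-1} λ_i/μ_{i+1}
= (10-0)×3.8/7.9 × (10-1)×3.8/7.9 × (10-2)×3.8/7.9 × (10-3)×3.8/7.9
= 269.8091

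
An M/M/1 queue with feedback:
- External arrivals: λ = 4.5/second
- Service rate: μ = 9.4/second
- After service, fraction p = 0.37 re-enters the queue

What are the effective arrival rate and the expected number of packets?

Effective arrival rate: λ_eff = λ/(1-p) = 4.5/(1-0.37) = 4.5/0.63 = 7.1429
ρ = λ_eff/μ = 7.1429/9.4 = 0.75988
L = ρ/(1-ρ) = 0.75988/(1-0.75988) = 3.1646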